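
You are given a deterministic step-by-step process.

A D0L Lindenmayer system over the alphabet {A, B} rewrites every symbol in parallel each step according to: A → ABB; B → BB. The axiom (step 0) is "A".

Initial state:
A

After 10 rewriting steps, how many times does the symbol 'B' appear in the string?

[0] A
[1] ABB
[2] ABBBBBB
[3] ABBBBBBBBBBBBBB
[4] ABBBBBBBBBBBBBBBBBBBBBBBBBBBBBB
[5] ABBBBBBBBBBBBBBBBBBBBBBBBBBBBBBBBBBBBBBBBBBBBBBBBBBBBBBBBBBBBBB
[6] ABBBBBBBBBBBBBBBBBBBBBBBBBBBBBBBBBBBBBBBBBBBBBBBBBBBBBBBBB…BBBBBBBBBBBBBBBBBBBBBBBBBBBBBBBBBBBBBBBBBBBBBBBBBBBBBBBBBB  (len 127)
[7] ABBBBBBBBBBBBBBBBBBBBBBBBBBBBBBBBBBBBBBBBBBBBBBBBBBBBBBBBB…BBBBBBBBBBBBBBBBBBBBBBBBBBBBBBBBBBBBBBBBBBBBBBBBBBBBBBBBBB  (len 255)
[8] ABBBBBBBBBBBBBBBBBBBBBBBBBBBBBBBBBBBBBBBBBBBBBBBBBBBBBBBBB…BBBBBBBBBBBBBBBBBBBBBBBBBBBBBBBBBBBBBBBBBBBBBBBBBBBBBBBBBB  (len 511)
[9] ABBBBBBBBBBBBBBBBBBBBBBBBBBBBBBBBBBBBBBBBBBBBBBBBBBBBBBBBB…BBBBBBBBBBBBBBBBBBBBBBBBBBBBBBBBBBBBBBBBBBBBBBBBBBBBBBBBBB  (len 1023)
[10] ABBBBBBBBBBBBBBBBBBBBBBBBBBBBBBBBBBBBBBBBBBBBBBBBBBBBBBBBB…BBBBBBBBBBBBBBBBBBBBBBBBBBBBBBBBBBBBBBBBBBBBBBBBBBBBBBBBBB  (len 2047)

2046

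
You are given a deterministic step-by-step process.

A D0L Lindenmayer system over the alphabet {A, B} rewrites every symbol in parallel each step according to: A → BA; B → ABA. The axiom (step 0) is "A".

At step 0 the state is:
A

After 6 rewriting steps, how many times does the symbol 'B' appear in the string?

t=0: A
t=1: BA
t=2: ABABA
t=3: BAABABAABABA
t=4: ABABABAABABAABABABAABABAABABA
t=5: BAABABAABABAABABABAABABAABABABAABABAABABAABABABAABABAABABABAABABAABABA
t=6: ABABABAABABAABABABAABABAABABABAABABAABABAABABABAABABAABABA…ABABABAABABAABABABAABABAABABAABABABAABABAABABABAABABAABABA  (len 169)

70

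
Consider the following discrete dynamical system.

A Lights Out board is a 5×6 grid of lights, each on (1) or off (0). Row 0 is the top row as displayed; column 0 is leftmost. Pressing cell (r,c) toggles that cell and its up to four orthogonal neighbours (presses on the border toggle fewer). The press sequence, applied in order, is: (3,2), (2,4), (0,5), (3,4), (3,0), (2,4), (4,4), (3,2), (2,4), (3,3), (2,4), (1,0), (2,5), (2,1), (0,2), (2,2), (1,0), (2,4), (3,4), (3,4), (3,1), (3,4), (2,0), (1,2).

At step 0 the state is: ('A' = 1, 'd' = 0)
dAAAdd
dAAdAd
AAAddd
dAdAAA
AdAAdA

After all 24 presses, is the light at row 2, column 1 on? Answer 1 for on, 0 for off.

1

[0] dAAAdd
dAAdAd
AAAddd
dAdAAA
AdAAdA
[1] dAAAdd
dAAdAd
AAdddd
ddAdAA
AddAdA
[2] dAAAdd
dAAddd
AAdAAA
ddAddA
AddAdA
[3] dAAAAA
dAAddA
AAdAAA
ddAddA
AddAdA
[4] dAAAAA
dAAddA
AAdAdA
ddAAAd
AddAAA
[5] dAAAAA
dAAddA
dAdAdA
AAAAAd
dddAAA
[6] dAAAAA
dAAdAA
dAddAd
AAAAdd
dddAAA
[7] dAAAAA
dAAdAA
dAddAd
AAAAAd
dddddd
[8] dAAAAA
dAAdAA
dAAdAd
AdddAd
ddAddd
[9] dAAAAA
dAAddA
dAAAdA
Addddd
ddAddd
[10] dAAAAA
dAAddA
dAAddA
AdAAAd
ddAAdd
[11] dAAAAA
dAAdAA
dAAAAd
AdAAdd
ddAAdd
[12] AAAAAA
AdAdAA
AAAAAd
AdAAdd
ddAAdd
[13] AAAAAA
AdAdAd
AAAAdA
AdAAdA
ddAAdd
[14] AAAAAA
AAAdAd
dddAdA
AAAAdA
ddAAdd
[15] AdddAA
AAddAd
dddAdA
AAAAdA
ddAAdd
[16] AdddAA
AAAdAd
dAAddA
AAdAdA
ddAAdd
[17] ddddAA
ddAdAd
AAAddA
AAdAdA
ddAAdd
[18] ddddAA
ddAddd
AAAAAd
AAdAAA
ddAAdd
[19] ddddAA
ddAddd
AAAAdd
AAdddd
ddAAAd
[20] ddddAA
ddAddd
AAAAAd
AAdAAA
ddAAdd
[21] ddddAA
ddAddd
AdAAAd
ddAAAA
dAAAdd
[22] ddddAA
ddAddd
AdAAdd
ddAddd
dAAAAd
[23] ddddAA
AdAddd
dAAAdd
AdAddd
dAAAAd
[24] ddAdAA
AAdAdd
dAdAdd
AdAddd
dAAAAd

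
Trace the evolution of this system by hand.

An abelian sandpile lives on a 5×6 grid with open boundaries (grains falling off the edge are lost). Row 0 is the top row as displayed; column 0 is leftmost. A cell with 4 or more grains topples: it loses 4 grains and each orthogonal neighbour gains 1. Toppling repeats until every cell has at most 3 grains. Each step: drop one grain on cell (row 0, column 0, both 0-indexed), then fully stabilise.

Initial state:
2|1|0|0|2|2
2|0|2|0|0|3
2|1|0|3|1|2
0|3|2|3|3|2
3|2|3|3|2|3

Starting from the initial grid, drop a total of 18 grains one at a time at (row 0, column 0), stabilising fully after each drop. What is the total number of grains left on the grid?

58

k=0  2|1|0|0|2|2
2|0|2|0|0|3
2|1|0|3|1|2
0|3|2|3|3|2
3|2|3|3|2|3
k=1  3|1|0|0|2|2
2|0|2|0|0|3
2|1|0|3|1|2
0|3|2|3|3|2
3|2|3|3|2|3
k=2  0|2|0|0|2|2
3|0|2|0|0|3
2|1|0|3|1|2
0|3|2|3|3|2
3|2|3|3|2|3
k=3  1|2|0|0|2|2
3|0|2|0|0|3
2|1|0|3|1|2
0|3|2|3|3|2
3|2|3|3|2|3
k=4  2|2|0|0|2|2
3|0|2|0|0|3
2|1|0|3|1|2
0|3|2|3|3|2
3|2|3|3|2|3
k=5  3|2|0|0|2|2
3|0|2|0|0|3
2|1|0|3|1|2
0|3|2|3|3|2
3|2|3|3|2|3
k=6  1|3|0|0|2|2
0|1|2|0|0|3
3|1|0|3|1|2
0|3|2|3|3|2
3|2|3|3|2|3
k=7  2|3|0|0|2|2
0|1|2|0|0|3
3|1|0|3|1|2
0|3|2|3|3|2
3|2|3|3|2|3
k=8  3|3|0|0|2|2
0|1|2|0|0|3
3|1|0|3|1|2
0|3|2|3|3|2
3|2|3|3|2|3
k=9  1|0|1|0|2|2
1|2|2|0|0|3
3|1|0|3|1|2
0|3|2|3|3|2
3|2|3|3|2|3
k=10  2|0|1|0|2|2
1|2|2|0|0|3
3|1|0|3|1|2
0|3|2|3|3|2
3|2|3|3|2|3
k=11  3|0|1|0|2|2
1|2|2|0|0|3
3|1|0|3|1|2
0|3|2|3|3|2
3|2|3|3|2|3
k=12  0|1|1|0|2|2
2|2|2|0|0|3
3|1|0|3|1|2
0|3|2|3|3|2
3|2|3|3|2|3
k=13  1|1|1|0|2|2
2|2|2|0|0|3
3|1|0|3|1|2
0|3|2|3|3|2
3|2|3|3|2|3
k=14  2|1|1|0|2|2
2|2|2|0|0|3
3|1|0|3|1|2
0|3|2|3|3|2
3|2|3|3|2|3
k=15  3|1|1|0|2|2
2|2|2|0|0|3
3|1|0|3|1|2
0|3|2|3|3|2
3|2|3|3|2|3
k=16  0|2|1|0|2|2
3|2|2|0|0|3
3|1|0|3|1|2
0|3|2|3|3|2
3|2|3|3|2|3
k=17  1|2|1|0|2|2
3|2|2|0|0|3
3|1|0|3|1|2
0|3|2|3|3|2
3|2|3|3|2|3
k=18  2|2|1|0|2|2
3|2|2|0|0|3
3|1|0|3|1|2
0|3|2|3|3|2
3|2|3|3|2|3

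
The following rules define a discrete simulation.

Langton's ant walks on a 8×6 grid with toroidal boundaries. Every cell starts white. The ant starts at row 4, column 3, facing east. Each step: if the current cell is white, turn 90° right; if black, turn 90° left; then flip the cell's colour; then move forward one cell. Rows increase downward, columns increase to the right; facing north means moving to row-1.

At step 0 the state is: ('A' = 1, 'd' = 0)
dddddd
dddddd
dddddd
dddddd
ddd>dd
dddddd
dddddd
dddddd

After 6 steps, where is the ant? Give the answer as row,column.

3,4

step 0: dddddd
dddddd
dddddd
dddddd
ddd>dd
dddddd
dddddd
dddddd
step 1: dddddd
dddddd
dddddd
dddddd
dddAdd
dddvdd
dddddd
dddddd
step 2: dddddd
dddddd
dddddd
dddddd
dddAdd
dd<Add
dddddd
dddddd
step 3: dddddd
dddddd
dddddd
dddddd
dd^Add
ddAAdd
dddddd
dddddd
step 4: dddddd
dddddd
dddddd
dddddd
ddA>dd
ddAAdd
dddddd
dddddd
step 5: dddddd
dddddd
dddddd
ddd^dd
ddAddd
ddAAdd
dddddd
dddddd
step 6: dddddd
dddddd
dddddd
dddA>d
ddAddd
ddAAdd
dddddd
dddddd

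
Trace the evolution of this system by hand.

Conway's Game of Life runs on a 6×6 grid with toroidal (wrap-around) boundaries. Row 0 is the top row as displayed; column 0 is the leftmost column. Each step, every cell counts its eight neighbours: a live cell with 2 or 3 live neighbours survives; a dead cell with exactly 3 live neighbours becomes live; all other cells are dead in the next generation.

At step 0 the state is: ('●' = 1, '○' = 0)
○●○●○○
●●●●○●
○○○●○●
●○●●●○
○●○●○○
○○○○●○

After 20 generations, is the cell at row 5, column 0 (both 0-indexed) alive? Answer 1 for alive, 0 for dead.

1

k=0  ○●○●○○
●●●●○●
○○○●○●
●○●●●○
○●○●○○
○○○○●○
k=1  ○●○●○●
○●○●○●
○○○○○○
●●○○○●
○●○○○●
○○○●●○
k=2  ○○○●○●
○○○○○○
○●●○●●
○●○○○●
○●●○○●
○○○●○●
k=3  ○○○○○○
●○●●○●
○●●○●●
○○○●○●
○●●○○●
○○○●○●
k=4  ●○●●○●
●○●●○●
○●○○○○
○○○●○●
○○●●○●
●○●○●○
k=5  ○○○○○○
○○○●○●
○●○●○●
●○○●○○
●●●○○●
●○○○○○
k=6  ○○○○○○
●○●○○○
○○○●○●
○○○●○○
○○●○○●
●○○○○●
k=7  ●●○○○●
○○○○○○
○○●●●○
○○●●○○
●○○○●●
●○○○○●
k=8  ○●○○○●
●●●●●●
○○●○●○
○●●○○○
●●○●●○
○○○○○○
k=9  ○●○●○●
○○○○○○
○○○○●○
●○○○●●
●●○●○○
○●●○●●
k=10  ○●○●○●
○○○○●○
○○○○●○
●●○●●○
○○○●○○
○○○○○●
k=11  ●○○○○●
○○○●●●
○○○○●○
○○●●●●
●○●●○●
●○●○○○
k=12  ●●○●○○
●○○●○○
○○●○○○
●●●○○○
●○○○○○
○○●●●○
k=13  ●●○○○●
●○○●○○
●○●●○○
●○●○○○
●○○○○●
●○●●●●
k=14  ○○○○○○
○○○●●○
●○●●○●
●○●●○○
○○●○○○
○○●●○○
k=15  ○○●○●○
○○●●●●
●○○○○●
●○○○●●
○○○○○○
○○●●○○
k=16  ○●○○○●
●●●○○○
○●○○○○
●○○○●○
○○○●●●
○○●●○○
k=17  ○○○●○○
○○●○○○
○○●○○●
●○○●●○
○○●○○●
●○●●○●
k=18  ○●○●●○
○○●●○○
○●●○●●
●●●●●○
○○●○○○
●●●●○●
k=19  ○○○○○●
●○○○○●
○○○○○●
●○○○●○
○○○○○○
●○○○○●
k=20  ○○○○●○
●○○○●●
○○○○●○
○○○○○●
●○○○○○
●○○○○●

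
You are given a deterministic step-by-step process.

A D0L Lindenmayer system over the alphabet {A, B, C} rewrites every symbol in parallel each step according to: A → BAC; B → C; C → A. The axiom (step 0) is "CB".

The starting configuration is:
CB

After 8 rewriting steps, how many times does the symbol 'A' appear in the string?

68

t=0: CB
t=1: AC
t=2: BACA
t=3: CBACABAC
t=4: ACBACABACCBACA
t=5: BACACBACABACCBACAACBACABAC
t=6: CBACABACACBACABACCBACAACBACABACBACACBACABACCBACA
t=7: ACBACABACCBACABACACBACABACCBACAACBACABACBACACBACABACCBACACBACABACACBACABACCBACAACBACABAC
t=8: BACACBACABACCBACAACBACABACCBACABACACBACABACCBACAACBACABACB…CACBACABACCBACABACACBACABACCBACAACBACABACBACACBACABACCBACA  (len 162)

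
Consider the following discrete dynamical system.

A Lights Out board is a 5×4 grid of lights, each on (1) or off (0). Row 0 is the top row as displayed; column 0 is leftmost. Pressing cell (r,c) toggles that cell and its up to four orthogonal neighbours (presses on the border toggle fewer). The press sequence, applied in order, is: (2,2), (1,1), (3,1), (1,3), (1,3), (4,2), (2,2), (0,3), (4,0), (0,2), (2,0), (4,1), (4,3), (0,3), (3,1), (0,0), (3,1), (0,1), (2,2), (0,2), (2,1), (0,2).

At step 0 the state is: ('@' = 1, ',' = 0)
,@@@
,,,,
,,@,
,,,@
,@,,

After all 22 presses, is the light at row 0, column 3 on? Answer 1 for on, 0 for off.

t=0: ,@@@
,,,,
,,@,
,,,@
,@,,
t=1: ,@@@
,,@,
,@,@
,,@@
,@,,
t=2: ,,@@
@@,,
,,,@
,,@@
,@,,
t=3: ,,@@
@@,,
,@,@
@@,@
,,,,
t=4: ,,@,
@@@@
,@,,
@@,@
,,,,
t=5: ,,@@
@@,,
,@,@
@@,@
,,,,
t=6: ,,@@
@@,,
,@,@
@@@@
,@@@
t=7: ,,@@
@@@,
,,@,
@@,@
,@@@
t=8: ,,,,
@@@@
,,@,
@@,@
,@@@
t=9: ,,,,
@@@@
,,@,
,@,@
@,@@
t=10: ,@@@
@@,@
,,@,
,@,@
@,@@
t=11: ,@@@
,@,@
@@@,
@@,@
@,@@
t=12: ,@@@
,@,@
@@@,
@,,@
,@,@
t=13: ,@@@
,@,@
@@@,
@,,,
,@@,
t=14: ,@,,
,@,,
@@@,
@,,,
,@@,
t=15: ,@,,
,@,,
@,@,
,@@,
,,@,
t=16: @,,,
@@,,
@,@,
,@@,
,,@,
t=17: @,,,
@@,,
@@@,
@,,,
,@@,
t=18: ,@@,
@,,,
@@@,
@,,,
,@@,
t=19: ,@@,
@,@,
@,,@
@,@,
,@@,
t=20: ,,,@
@,,,
@,,@
@,@,
,@@,
t=21: ,,,@
@@,,
,@@@
@@@,
,@@,
t=22: ,@@,
@@@,
,@@@
@@@,
,@@,

0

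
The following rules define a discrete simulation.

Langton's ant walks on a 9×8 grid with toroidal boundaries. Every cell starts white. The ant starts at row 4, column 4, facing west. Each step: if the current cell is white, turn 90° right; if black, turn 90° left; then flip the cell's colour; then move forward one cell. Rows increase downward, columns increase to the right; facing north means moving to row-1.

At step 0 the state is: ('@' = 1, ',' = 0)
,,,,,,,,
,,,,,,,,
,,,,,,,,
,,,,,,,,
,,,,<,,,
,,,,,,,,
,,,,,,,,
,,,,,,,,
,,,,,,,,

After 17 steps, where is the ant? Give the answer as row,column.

k=0  ,,,,,,,,
,,,,,,,,
,,,,,,,,
,,,,,,,,
,,,,<,,,
,,,,,,,,
,,,,,,,,
,,,,,,,,
,,,,,,,,
k=1  ,,,,,,,,
,,,,,,,,
,,,,,,,,
,,,,^,,,
,,,,@,,,
,,,,,,,,
,,,,,,,,
,,,,,,,,
,,,,,,,,
k=2  ,,,,,,,,
,,,,,,,,
,,,,,,,,
,,,,@>,,
,,,,@,,,
,,,,,,,,
,,,,,,,,
,,,,,,,,
,,,,,,,,
k=3  ,,,,,,,,
,,,,,,,,
,,,,,,,,
,,,,@@,,
,,,,@v,,
,,,,,,,,
,,,,,,,,
,,,,,,,,
,,,,,,,,
k=4  ,,,,,,,,
,,,,,,,,
,,,,,,,,
,,,,@@,,
,,,,<@,,
,,,,,,,,
,,,,,,,,
,,,,,,,,
,,,,,,,,
k=5  ,,,,,,,,
,,,,,,,,
,,,,,,,,
,,,,@@,,
,,,,,@,,
,,,,v,,,
,,,,,,,,
,,,,,,,,
,,,,,,,,
k=6  ,,,,,,,,
,,,,,,,,
,,,,,,,,
,,,,@@,,
,,,,,@,,
,,,<@,,,
,,,,,,,,
,,,,,,,,
,,,,,,,,
k=7  ,,,,,,,,
,,,,,,,,
,,,,,,,,
,,,,@@,,
,,,^,@,,
,,,@@,,,
,,,,,,,,
,,,,,,,,
,,,,,,,,
k=8  ,,,,,,,,
,,,,,,,,
,,,,,,,,
,,,,@@,,
,,,@>@,,
,,,@@,,,
,,,,,,,,
,,,,,,,,
,,,,,,,,
k=9  ,,,,,,,,
,,,,,,,,
,,,,,,,,
,,,,@@,,
,,,@@@,,
,,,@v,,,
,,,,,,,,
,,,,,,,,
,,,,,,,,
k=10  ,,,,,,,,
,,,,,,,,
,,,,,,,,
,,,,@@,,
,,,@@@,,
,,,@,>,,
,,,,,,,,
,,,,,,,,
,,,,,,,,
k=11  ,,,,,,,,
,,,,,,,,
,,,,,,,,
,,,,@@,,
,,,@@@,,
,,,@,@,,
,,,,,v,,
,,,,,,,,
,,,,,,,,
k=12  ,,,,,,,,
,,,,,,,,
,,,,,,,,
,,,,@@,,
,,,@@@,,
,,,@,@,,
,,,,<@,,
,,,,,,,,
,,,,,,,,
k=13  ,,,,,,,,
,,,,,,,,
,,,,,,,,
,,,,@@,,
,,,@@@,,
,,,@^@,,
,,,,@@,,
,,,,,,,,
,,,,,,,,
k=14  ,,,,,,,,
,,,,,,,,
,,,,,,,,
,,,,@@,,
,,,@@@,,
,,,@@>,,
,,,,@@,,
,,,,,,,,
,,,,,,,,
k=15  ,,,,,,,,
,,,,,,,,
,,,,,,,,
,,,,@@,,
,,,@@^,,
,,,@@,,,
,,,,@@,,
,,,,,,,,
,,,,,,,,
k=16  ,,,,,,,,
,,,,,,,,
,,,,,,,,
,,,,@@,,
,,,@<,,,
,,,@@,,,
,,,,@@,,
,,,,,,,,
,,,,,,,,
k=17  ,,,,,,,,
,,,,,,,,
,,,,,,,,
,,,,@@,,
,,,@,,,,
,,,@v,,,
,,,,@@,,
,,,,,,,,
,,,,,,,,

5,4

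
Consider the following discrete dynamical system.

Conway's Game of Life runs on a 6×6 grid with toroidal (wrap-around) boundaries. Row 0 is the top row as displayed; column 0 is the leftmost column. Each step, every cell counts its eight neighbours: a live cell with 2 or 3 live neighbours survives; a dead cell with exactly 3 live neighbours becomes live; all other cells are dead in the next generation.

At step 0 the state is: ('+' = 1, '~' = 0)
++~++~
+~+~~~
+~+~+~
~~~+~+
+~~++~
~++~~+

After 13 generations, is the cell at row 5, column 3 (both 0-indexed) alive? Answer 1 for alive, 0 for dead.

k=0  ++~++~
+~+~~~
+~+~+~
~~~+~+
+~~++~
~++~~+
k=1  ~~~++~
+~+~+~
+~+~+~
+++~~~
++~+~~
~~~~~~
k=2  ~~~+++
~~+~+~
+~+~~~
~~~~~~
+~~~~~
~~+++~
k=3  ~~~~~+
~++~+~
~+~+~~
~+~~~~
~~~+~~
~~+~~~
k=4  ~+++~~
+++++~
++~+~~
~~~~~~
~~+~~~
~~~~~~
k=5  +~~~+~
~~~~++
+~~+++
~++~~~
~~~~~~
~+~+~~
k=6  +~~++~
~~~~~~
++++~~
++++++
~+~~~~
~~~~~~
k=7  ~~~~~~
+~~~++
~~~~~~
~~~~++
~+~+++
~~~~~~
k=8  ~~~~~+
~~~~~+
+~~~~~
+~~+~+
+~~+~+
~~~~+~
k=9  ~~~~++
+~~~~+
+~~~+~
~+~~~~
+~~+~~
+~~~+~
k=10  ~~~~+~
+~~~~~
++~~~~
++~~~+
++~~~+
+~~++~
k=11  ~~~++~
++~~~+
~~~~~~
~~+~~~
~~+~~~
++~++~
k=12  ~~~+~~
+~~~++
++~~~~
~~~~~~
~~+~~~
~+~~++
k=13  ~~~+~~
++~~++
++~~~~
~+~~~~
~~~~~~
~~+++~

1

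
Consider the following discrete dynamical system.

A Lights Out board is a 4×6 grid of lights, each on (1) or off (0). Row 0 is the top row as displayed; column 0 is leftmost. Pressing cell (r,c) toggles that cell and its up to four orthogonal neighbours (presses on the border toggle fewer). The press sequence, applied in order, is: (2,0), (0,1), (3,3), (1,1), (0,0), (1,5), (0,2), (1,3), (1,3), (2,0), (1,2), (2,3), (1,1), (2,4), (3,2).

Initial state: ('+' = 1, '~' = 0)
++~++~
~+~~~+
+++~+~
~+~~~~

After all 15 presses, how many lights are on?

11

0) ++~++~
~+~~~+
+++~+~
~+~~~~
1) ++~++~
++~~~+
~~+~+~
++~~~~
2) ~~+++~
+~~~~+
~~+~+~
++~~~~
3) ~~+++~
+~~~~+
~~+++~
+++++~
4) ~++++~
~++~~+
~++++~
+++++~
5) +~+++~
+++~~+
~++++~
+++++~
6) +~++++
+++~+~
~+++++
+++++~
7) ++~~++
++~~+~
~+++++
+++++~
8) ++~+++
++++~~
~++~++
+++++~
9) ++~~++
++~~+~
~+++++
+++++~
10) ++~~++
~+~~+~
+~++++
~++++~
11) +++~++
~~+++~
+~~+++
~++++~
12) +++~++
~~+~+~
+~+~~+
~++~+~
13) +~+~++
++~~+~
+++~~+
~++~+~
14) +~+~++
++~~~~
+++++~
~++~~~
15) +~+~++
++~~~~
++~++~
~~~+~~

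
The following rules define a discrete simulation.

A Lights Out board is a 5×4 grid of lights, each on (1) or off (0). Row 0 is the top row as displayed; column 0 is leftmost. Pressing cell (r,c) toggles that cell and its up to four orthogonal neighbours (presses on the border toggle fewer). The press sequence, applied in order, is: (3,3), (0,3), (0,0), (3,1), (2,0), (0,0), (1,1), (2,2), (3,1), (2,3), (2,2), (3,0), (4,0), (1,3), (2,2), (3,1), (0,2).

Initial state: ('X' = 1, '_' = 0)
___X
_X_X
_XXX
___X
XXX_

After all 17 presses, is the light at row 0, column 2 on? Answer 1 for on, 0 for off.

0

gen 0: ___X
_X_X
_XXX
___X
XXX_
gen 1: ___X
_X_X
_XX_
__X_
XXXX
gen 2: __X_
_X__
_XX_
__X_
XXXX
gen 3: XXX_
XX__
_XX_
__X_
XXXX
gen 4: XXX_
XX__
__X_
XX__
X_XX
gen 5: XXX_
_X__
XXX_
_X__
X_XX
gen 6: __X_
XX__
XXX_
_X__
X_XX
gen 7: _XX_
__X_
X_X_
_X__
X_XX
gen 8: _XX_
____
XX_X
_XX_
X_XX
gen 9: _XX_
____
X__X
X___
XXXX
gen 10: _XX_
___X
X_X_
X__X
XXXX
gen 11: _XX_
__XX
XX_X
X_XX
XXXX
gen 12: _XX_
__XX
_X_X
_XXX
_XXX
gen 13: _XX_
__XX
_X_X
XXXX
X_XX
gen 14: _XXX
____
_X__
XXXX
X_XX
gen 15: _XXX
__X_
__XX
XX_X
X_XX
gen 16: _XXX
__X_
_XXX
__XX
XXXX
gen 17: ____
____
_XXX
__XX
XXXX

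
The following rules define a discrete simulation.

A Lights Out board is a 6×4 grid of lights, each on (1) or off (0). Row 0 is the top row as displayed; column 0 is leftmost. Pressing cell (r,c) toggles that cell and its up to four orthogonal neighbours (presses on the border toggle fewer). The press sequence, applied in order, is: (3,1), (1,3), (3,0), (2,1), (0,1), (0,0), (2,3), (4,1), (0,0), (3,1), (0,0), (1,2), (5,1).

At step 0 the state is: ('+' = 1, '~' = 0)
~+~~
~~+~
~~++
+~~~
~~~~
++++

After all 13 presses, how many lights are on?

step 0: ~+~~
~~+~
~~++
+~~~
~~~~
++++
step 1: ~+~~
~~+~
~+++
~++~
~+~~
++++
step 2: ~+~+
~~~+
~++~
~++~
~+~~
++++
step 3: ~+~+
~~~+
+++~
+~+~
++~~
++++
step 4: ~+~+
~+~+
~~~~
+++~
++~~
++++
step 5: +~++
~~~+
~~~~
+++~
++~~
++++
step 6: ~+++
+~~+
~~~~
+++~
++~~
++++
step 7: ~+++
+~~~
~~++
++++
++~~
++++
step 8: ~+++
+~~~
~~++
+~++
~~+~
+~++
step 9: +~++
~~~~
~~++
+~++
~~+~
+~++
step 10: +~++
~~~~
~+++
~+~+
~++~
+~++
step 11: ~+++
+~~~
~+++
~+~+
~++~
+~++
step 12: ~+~+
++++
~+~+
~+~+
~++~
+~++
step 13: ~+~+
++++
~+~+
~+~+
~~+~
~+~+

13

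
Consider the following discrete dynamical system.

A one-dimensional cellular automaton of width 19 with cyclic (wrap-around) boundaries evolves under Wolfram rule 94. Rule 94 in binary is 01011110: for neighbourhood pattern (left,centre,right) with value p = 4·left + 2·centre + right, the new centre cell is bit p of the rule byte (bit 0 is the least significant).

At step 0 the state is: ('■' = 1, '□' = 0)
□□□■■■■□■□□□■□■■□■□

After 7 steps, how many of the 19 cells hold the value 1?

12

[0] □□□■■■■□■□□□■□■■□■□
[1] □□■■□□■□■■□■■□■■□■■
[2] ■■■■■■■□■■□■■□■■□■■
[3] □□□□□□■□■■□■■□■■□■□
[4] □□□□□■■□■■□■■□■■□■■
[5] ■□□□■■■□■■□■■□■■□■■
[6] ■■□■■□■□■■□■■□■■□■□
[7] ■■□■■□■□■■□■■□■■□■□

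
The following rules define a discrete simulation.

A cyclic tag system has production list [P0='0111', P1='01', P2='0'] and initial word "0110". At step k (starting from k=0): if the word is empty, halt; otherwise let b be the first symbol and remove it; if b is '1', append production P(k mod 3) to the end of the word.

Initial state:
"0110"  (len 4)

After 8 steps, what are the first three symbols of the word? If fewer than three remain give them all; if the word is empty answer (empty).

(empty)

step 0: "0110"  (len 4)
step 1: "110"  (len 3)
step 2: "1001"  (len 4)
step 3: "0010"  (len 4)
step 4: "010"  (len 3)
step 5: "10"  (len 2)
step 6: "00"  (len 2)
step 7: "0"  (len 1)
step 8: (halted — word empty)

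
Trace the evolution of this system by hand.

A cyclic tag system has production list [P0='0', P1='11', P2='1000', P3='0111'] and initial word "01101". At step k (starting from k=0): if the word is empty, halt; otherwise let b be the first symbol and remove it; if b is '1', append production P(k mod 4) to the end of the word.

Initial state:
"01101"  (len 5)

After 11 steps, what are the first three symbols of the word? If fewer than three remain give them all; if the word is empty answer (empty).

011

0) "01101"  (len 5)
1) "1101"  (len 4)
2) "10111"  (len 5)
3) "01111000"  (len 8)
4) "1111000"  (len 7)
5) "1110000"  (len 7)
6) "11000011"  (len 8)
7) "10000111000"  (len 11)
8) "00001110000111"  (len 14)
9) "0001110000111"  (len 13)
10) "001110000111"  (len 12)
11) "01110000111"  (len 11)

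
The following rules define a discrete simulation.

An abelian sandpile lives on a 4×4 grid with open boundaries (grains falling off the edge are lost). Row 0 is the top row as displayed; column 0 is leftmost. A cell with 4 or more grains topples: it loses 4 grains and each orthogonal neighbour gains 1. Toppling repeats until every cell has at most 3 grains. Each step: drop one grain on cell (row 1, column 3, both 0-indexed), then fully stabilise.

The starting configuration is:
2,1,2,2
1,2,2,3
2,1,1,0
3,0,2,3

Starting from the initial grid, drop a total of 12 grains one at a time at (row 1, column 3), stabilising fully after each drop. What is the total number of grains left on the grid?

0) 2,1,2,2
1,2,2,3
2,1,1,0
3,0,2,3
1) 2,1,2,3
1,2,3,0
2,1,1,1
3,0,2,3
2) 2,1,2,3
1,2,3,1
2,1,1,1
3,0,2,3
3) 2,1,2,3
1,2,3,2
2,1,1,1
3,0,2,3
4) 2,1,2,3
1,2,3,3
2,1,1,1
3,0,2,3
5) 2,2,0,1
1,3,1,2
2,1,2,2
3,0,2,3
6) 2,2,0,1
1,3,1,3
2,1,2,2
3,0,2,3
7) 2,2,0,2
1,3,2,0
2,1,2,3
3,0,2,3
8) 2,2,0,2
1,3,2,1
2,1,2,3
3,0,2,3
9) 2,2,0,2
1,3,2,2
2,1,2,3
3,0,2,3
10) 2,2,0,2
1,3,2,3
2,1,2,3
3,0,2,3
11) 2,2,0,3
1,3,3,1
2,1,3,1
3,0,3,0
12) 2,2,0,3
1,3,3,2
2,1,3,1
3,0,3,0

29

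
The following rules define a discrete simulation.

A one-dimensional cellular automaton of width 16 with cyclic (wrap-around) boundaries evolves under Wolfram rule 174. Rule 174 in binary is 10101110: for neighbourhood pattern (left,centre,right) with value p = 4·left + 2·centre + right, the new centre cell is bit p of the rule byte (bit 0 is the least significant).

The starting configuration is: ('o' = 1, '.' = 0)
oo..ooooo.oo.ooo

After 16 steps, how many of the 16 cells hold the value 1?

gen 0: oo..ooooo.oo.ooo
gen 1: o..ooooo.oo.oooo
gen 2: ..ooooo.oo.ooooo
gen 3: .ooooo.oo.ooooo.
gen 4: ooooo.oo.ooooo..
gen 5: oooo.oo.ooooo..o
gen 6: ooo.oo.ooooo..oo
gen 7: oo.oo.ooooo..ooo
gen 8: o.oo.ooooo..oooo
gen 9: .oo.ooooo..ooooo
gen 10: oo.ooooo..ooooo.
gen 11: o.ooooo..ooooo.o
gen 12: .ooooo..ooooo.oo
gen 13: ooooo..ooooo.oo.
gen 14: oooo..ooooo.oo.o
gen 15: ooo..ooooo.oo.oo
gen 16: oo..ooooo.oo.ooo

12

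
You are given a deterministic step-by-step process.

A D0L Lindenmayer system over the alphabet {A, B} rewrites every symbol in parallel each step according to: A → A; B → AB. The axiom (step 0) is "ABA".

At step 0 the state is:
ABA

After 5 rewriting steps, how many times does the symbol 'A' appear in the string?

7

k=0  ABA
k=1  AABA
k=2  AAABA
k=3  AAAABA
k=4  AAAAABA
k=5  AAAAAABA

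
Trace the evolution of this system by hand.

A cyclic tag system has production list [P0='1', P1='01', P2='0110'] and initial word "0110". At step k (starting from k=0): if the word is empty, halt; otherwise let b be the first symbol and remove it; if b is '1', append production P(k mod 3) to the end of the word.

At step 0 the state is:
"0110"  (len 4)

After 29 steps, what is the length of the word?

11

gen 0: "0110"  (len 4)
gen 1: "110"  (len 3)
gen 2: "1001"  (len 4)
gen 3: "0010110"  (len 7)
gen 4: "010110"  (len 6)
gen 5: "10110"  (len 5)
gen 6: "01100110"  (len 8)
gen 7: "1100110"  (len 7)
gen 8: "10011001"  (len 8)
gen 9: "00110010110"  (len 11)
gen 10: "0110010110"  (len 10)
gen 11: "110010110"  (len 9)
gen 12: "100101100110"  (len 12)
gen 13: "001011001101"  (len 12)
gen 14: "01011001101"  (len 11)
gen 15: "1011001101"  (len 10)
gen 16: "0110011011"  (len 10)
gen 17: "110011011"  (len 9)
gen 18: "100110110110"  (len 12)
gen 19: "001101101101"  (len 12)
gen 20: "01101101101"  (len 11)
gen 21: "1101101101"  (len 10)
gen 22: "1011011011"  (len 10)
gen 23: "01101101101"  (len 11)
gen 24: "1101101101"  (len 10)
gen 25: "1011011011"  (len 10)
gen 26: "01101101101"  (len 11)
gen 27: "1101101101"  (len 10)
gen 28: "1011011011"  (len 10)
gen 29: "01101101101"  (len 11)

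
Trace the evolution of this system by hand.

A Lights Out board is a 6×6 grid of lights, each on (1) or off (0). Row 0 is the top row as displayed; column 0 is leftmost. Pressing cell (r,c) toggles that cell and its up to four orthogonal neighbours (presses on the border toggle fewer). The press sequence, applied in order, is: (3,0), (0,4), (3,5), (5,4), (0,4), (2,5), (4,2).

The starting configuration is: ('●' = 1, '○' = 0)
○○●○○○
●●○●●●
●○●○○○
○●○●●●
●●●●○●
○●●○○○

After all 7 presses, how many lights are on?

gen 0: ○○●○○○
●●○●●●
●○●○○○
○●○●●●
●●●●○●
○●●○○○
gen 1: ○○●○○○
●●○●●●
○○●○○○
●○○●●●
○●●●○●
○●●○○○
gen 2: ○○●●●●
●●○●○●
○○●○○○
●○○●●●
○●●●○●
○●●○○○
gen 3: ○○●●●●
●●○●○●
○○●○○●
●○○●○○
○●●●○○
○●●○○○
gen 4: ○○●●●●
●●○●○●
○○●○○●
●○○●○○
○●●●●○
○●●●●●
gen 5: ○○●○○○
●●○●●●
○○●○○●
●○○●○○
○●●●●○
○●●●●●
gen 6: ○○●○○○
●●○●●○
○○●○●○
●○○●○●
○●●●●○
○●●●●●
gen 7: ○○●○○○
●●○●●○
○○●○●○
●○●●○●
○○○○●○
○●○●●●

16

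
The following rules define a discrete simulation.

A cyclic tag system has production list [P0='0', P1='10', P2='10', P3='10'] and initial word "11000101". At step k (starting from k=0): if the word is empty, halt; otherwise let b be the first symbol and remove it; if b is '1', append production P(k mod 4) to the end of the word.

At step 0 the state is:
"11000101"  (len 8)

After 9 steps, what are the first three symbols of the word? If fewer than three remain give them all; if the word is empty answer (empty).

0) "11000101"  (len 8)
1) "10001010"  (len 8)
2) "000101010"  (len 9)
3) "00101010"  (len 8)
4) "0101010"  (len 7)
5) "101010"  (len 6)
6) "0101010"  (len 7)
7) "101010"  (len 6)
8) "0101010"  (len 7)
9) "101010"  (len 6)

101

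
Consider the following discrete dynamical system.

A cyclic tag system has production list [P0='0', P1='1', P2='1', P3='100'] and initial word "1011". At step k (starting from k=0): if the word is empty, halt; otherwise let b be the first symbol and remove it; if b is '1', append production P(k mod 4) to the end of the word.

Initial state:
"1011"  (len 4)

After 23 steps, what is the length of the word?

1

step 0: "1011"  (len 4)
step 1: "0110"  (len 4)
step 2: "110"  (len 3)
step 3: "101"  (len 3)
step 4: "01100"  (len 5)
step 5: "1100"  (len 4)
step 6: "1001"  (len 4)
step 7: "0011"  (len 4)
step 8: "011"  (len 3)
step 9: "11"  (len 2)
step 10: "11"  (len 2)
step 11: "11"  (len 2)
step 12: "1100"  (len 4)
step 13: "1000"  (len 4)
step 14: "0001"  (len 4)
step 15: "001"  (len 3)
step 16: "01"  (len 2)
step 17: "1"  (len 1)
step 18: "1"  (len 1)
step 19: "1"  (len 1)
step 20: "100"  (len 3)
step 21: "000"  (len 3)
step 22: "00"  (len 2)
step 23: "0"  (len 1)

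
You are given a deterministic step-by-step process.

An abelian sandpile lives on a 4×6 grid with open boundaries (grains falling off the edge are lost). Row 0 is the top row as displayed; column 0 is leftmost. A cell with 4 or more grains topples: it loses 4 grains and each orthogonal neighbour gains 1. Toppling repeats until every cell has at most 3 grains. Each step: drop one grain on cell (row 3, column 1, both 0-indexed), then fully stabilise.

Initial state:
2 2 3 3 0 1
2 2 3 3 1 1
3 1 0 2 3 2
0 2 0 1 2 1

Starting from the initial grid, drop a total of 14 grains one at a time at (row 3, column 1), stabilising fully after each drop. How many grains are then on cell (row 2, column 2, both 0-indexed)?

step 0: 2 2 3 3 0 1
2 2 3 3 1 1
3 1 0 2 3 2
0 2 0 1 2 1
step 1: 2 2 3 3 0 1
2 2 3 3 1 1
3 1 0 2 3 2
0 3 0 1 2 1
step 2: 2 2 3 3 0 1
2 2 3 3 1 1
3 2 0 2 3 2
1 0 1 1 2 1
step 3: 2 2 3 3 0 1
2 2 3 3 1 1
3 2 0 2 3 2
1 1 1 1 2 1
step 4: 2 2 3 3 0 1
2 2 3 3 1 1
3 2 0 2 3 2
1 2 1 1 2 1
step 5: 2 2 3 3 0 1
2 2 3 3 1 1
3 2 0 2 3 2
1 3 1 1 2 1
step 6: 2 2 3 3 0 1
2 2 3 3 1 1
3 3 0 2 3 2
2 0 2 1 2 1
step 7: 2 2 3 3 0 1
2 2 3 3 1 1
3 3 0 2 3 2
2 1 2 1 2 1
step 8: 2 2 3 3 0 1
2 2 3 3 1 1
3 3 0 2 3 2
2 2 2 1 2 1
step 9: 2 2 3 3 0 1
2 2 3 3 1 1
3 3 0 2 3 2
2 3 2 1 2 1
step 10: 2 2 3 3 0 1
3 3 3 3 1 1
1 1 1 2 3 2
0 2 3 1 2 1
step 11: 2 2 3 3 0 1
3 3 3 3 1 1
1 1 1 2 3 2
0 3 3 1 2 1
step 12: 2 2 3 3 0 1
3 3 3 3 1 1
1 2 2 2 3 2
1 1 0 2 2 1
step 13: 2 2 3 3 0 1
3 3 3 3 1 1
1 2 2 2 3 2
1 2 0 2 2 1
step 14: 2 2 3 3 0 1
3 3 3 3 1 1
1 2 2 2 3 2
1 3 0 2 2 1

2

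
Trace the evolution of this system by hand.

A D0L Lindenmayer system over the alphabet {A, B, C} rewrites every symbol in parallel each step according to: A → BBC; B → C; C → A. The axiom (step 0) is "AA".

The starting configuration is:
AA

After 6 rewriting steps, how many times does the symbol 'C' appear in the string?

12

t=0: AA
t=1: BBCBBC
t=2: CCACCA
t=3: AABBCAABBC
t=4: BBCBBCCCABBCBBCCCA
t=5: CCACCAAABBCCCACCAAABBC
t=6: AABBCAABBCBBCBBCCCAAABBCAABBCBBCBBCCCA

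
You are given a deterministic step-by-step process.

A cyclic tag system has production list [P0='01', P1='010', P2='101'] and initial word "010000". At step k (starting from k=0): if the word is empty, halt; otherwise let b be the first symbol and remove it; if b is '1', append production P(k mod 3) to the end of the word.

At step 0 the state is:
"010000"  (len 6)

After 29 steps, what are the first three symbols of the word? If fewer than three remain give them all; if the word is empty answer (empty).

001

k=0  "010000"  (len 6)
k=1  "10000"  (len 5)
k=2  "0000010"  (len 7)
k=3  "000010"  (len 6)
k=4  "00010"  (len 5)
k=5  "0010"  (len 4)
k=6  "010"  (len 3)
k=7  "10"  (len 2)
k=8  "0010"  (len 4)
k=9  "010"  (len 3)
k=10  "10"  (len 2)
k=11  "0010"  (len 4)
k=12  "010"  (len 3)
k=13  "10"  (len 2)
k=14  "0010"  (len 4)
k=15  "010"  (len 3)
k=16  "10"  (len 2)
k=17  "0010"  (len 4)
k=18  "010"  (len 3)
k=19  "10"  (len 2)
k=20  "0010"  (len 4)
k=21  "010"  (len 3)
k=22  "10"  (len 2)
k=23  "0010"  (len 4)
k=24  "010"  (len 3)
k=25  "10"  (len 2)
k=26  "0010"  (len 4)
k=27  "010"  (len 3)
k=28  "10"  (len 2)
k=29  "0010"  (len 4)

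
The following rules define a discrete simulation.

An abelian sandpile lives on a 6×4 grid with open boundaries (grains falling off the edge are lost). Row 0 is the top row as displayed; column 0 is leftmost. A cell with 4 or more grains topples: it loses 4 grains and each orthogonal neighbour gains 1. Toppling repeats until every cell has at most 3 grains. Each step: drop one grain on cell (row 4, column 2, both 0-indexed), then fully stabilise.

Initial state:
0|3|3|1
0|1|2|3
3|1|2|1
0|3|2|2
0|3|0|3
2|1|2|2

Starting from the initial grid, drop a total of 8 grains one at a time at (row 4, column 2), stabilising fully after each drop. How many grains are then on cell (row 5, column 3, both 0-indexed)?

1

0) 0|3|3|1
0|1|2|3
3|1|2|1
0|3|2|2
0|3|0|3
2|1|2|2
1) 0|3|3|1
0|1|2|3
3|1|2|1
0|3|2|2
0|3|1|3
2|1|2|2
2) 0|3|3|1
0|1|2|3
3|1|2|1
0|3|2|2
0|3|2|3
2|1|2|2
3) 0|3|3|1
0|1|2|3
3|1|2|1
0|3|2|2
0|3|3|3
2|1|2|2
4) 0|3|3|1
0|1|2|3
3|2|3|2
1|1|1|0
1|1|3|1
2|2|3|3
5) 0|3|3|1
0|1|2|3
3|2|3|2
1|1|2|0
1|2|1|3
2|3|1|0
6) 0|3|3|1
0|1|2|3
3|2|3|2
1|1|2|0
1|2|2|3
2|3|1|0
7) 0|3|3|1
0|1|2|3
3|2|3|2
1|1|2|0
1|2|3|3
2|3|1|0
8) 0|3|3|1
0|1|2|3
3|2|3|2
1|1|3|1
1|3|1|0
2|3|2|1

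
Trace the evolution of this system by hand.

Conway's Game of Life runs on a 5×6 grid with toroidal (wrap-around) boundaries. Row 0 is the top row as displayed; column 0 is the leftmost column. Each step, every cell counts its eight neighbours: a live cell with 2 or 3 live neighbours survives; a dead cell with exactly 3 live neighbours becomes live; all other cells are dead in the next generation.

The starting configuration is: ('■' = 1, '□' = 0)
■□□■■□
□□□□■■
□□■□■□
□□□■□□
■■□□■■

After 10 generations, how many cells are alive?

6

gen 0: ■□□■■□
□□□□■■
□□■□■□
□□□■□□
■■□□■■
gen 1: □■□■□□
□□□□□□
□□□□■■
■■■■□□
■■■□□□
gen 2: ■■□□□□
□□□□■□
■■■■■■
□□□■■□
□□□□□□
gen 3: □□□□□□
□□□□■□
■■■□□□
■■□□□□
□□□□□□
gen 4: □□□□□□
□■□□□□
■□■□□■
■□■□□□
□□□□□□
gen 5: □□□□□□
■■□□□□
■□■□□■
■□□□□■
□□□□□□
gen 6: □□□□□□
■■□□□■
□□□□□□
■■□□□■
□□□□□□
gen 7: ■□□□□□
■□□□□□
□□□□□□
■□□□□□
■□□□□□
gen 8: ■■□□□■
□□□□□□
□□□□□□
□□□□□□
■■□□□■
gen 9: □■□□□■
■□□□□□
□□□□□□
■□□□□□
□■□□□■
gen 10: □■□□□■
■□□□□□
□□□□□□
■□□□□□
□■□□□■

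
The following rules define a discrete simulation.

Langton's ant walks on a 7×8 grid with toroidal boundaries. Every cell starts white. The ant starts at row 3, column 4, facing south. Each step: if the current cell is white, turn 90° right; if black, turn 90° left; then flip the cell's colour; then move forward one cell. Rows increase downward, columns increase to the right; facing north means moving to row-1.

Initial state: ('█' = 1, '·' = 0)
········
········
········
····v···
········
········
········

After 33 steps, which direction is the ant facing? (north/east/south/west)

k=0  ········
········
········
····v···
········
········
········
k=1  ········
········
········
···<█···
········
········
········
k=2  ········
········
···^····
···██···
········
········
········
k=3  ········
········
···█>···
···██···
········
········
········
k=4  ········
········
···██···
···█v···
········
········
········
k=5  ········
········
···██···
···█·>··
········
········
········
k=6  ········
········
···██···
···█·█··
·····v··
········
········
k=7  ········
········
···██···
···█·█··
····<█··
········
········
k=8  ········
········
···██···
···█^█··
····██··
········
········
k=9  ········
········
···██···
···██>··
····██··
········
········
k=10  ········
········
···██^··
···██···
····██··
········
········
k=11  ········
········
···███>·
···██···
····██··
········
········
k=12  ········
········
···████·
···██·v·
····██··
········
········
k=13  ········
········
···████·
···██<█·
····██··
········
········
k=14  ········
········
···██^█·
···████·
····██··
········
········
k=15  ········
········
···█<·█·
···████·
····██··
········
········
k=16  ········
········
···█··█·
···█v██·
····██··
········
········
k=17  ········
········
···█··█·
···█·>█·
····██··
········
········
k=18  ········
········
···█·^█·
···█··█·
····██··
········
········
k=19  ········
········
···█·█>·
···█··█·
····██··
········
········
k=20  ········
······^·
···█·█··
···█··█·
····██··
········
········
k=21  ········
······█>
···█·█··
···█··█·
····██··
········
········
k=22  ········
······██
···█·█·v
···█··█·
····██··
········
········
k=23  ········
······██
···█·█<█
···█··█·
····██··
········
········
k=24  ········
······^█
···█·███
···█··█·
····██··
········
········
k=25  ········
·····<·█
···█·███
···█··█·
····██··
········
········
k=26  ·····^··
·····█·█
···█·███
···█··█·
····██··
········
········
k=27  ·····█>·
·····█·█
···█·███
···█··█·
····██··
········
········
k=28  ·····██·
·····█v█
···█·███
···█··█·
····██··
········
········
k=29  ·····██·
·····<██
···█·███
···█··█·
····██··
········
········
k=30  ·····██·
······██
···█·v██
···█··█·
····██··
········
········
k=31  ·····██·
······██
···█··>█
···█··█·
····██··
········
········
k=32  ·····██·
······^█
···█···█
···█··█·
····██··
········
········
k=33  ·····██·
·····<·█
···█···█
···█··█·
····██··
········
········

west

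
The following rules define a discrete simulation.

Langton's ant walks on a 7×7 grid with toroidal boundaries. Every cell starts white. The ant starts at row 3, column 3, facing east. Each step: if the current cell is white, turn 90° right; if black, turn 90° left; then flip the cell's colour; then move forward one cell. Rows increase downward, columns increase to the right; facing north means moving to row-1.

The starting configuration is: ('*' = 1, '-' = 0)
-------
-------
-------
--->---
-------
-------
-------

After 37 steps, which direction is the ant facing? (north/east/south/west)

north

step 0: -------
-------
-------
--->---
-------
-------
-------
step 1: -------
-------
-------
---*---
---v---
-------
-------
step 2: -------
-------
-------
---*---
--<*---
-------
-------
step 3: -------
-------
-------
--^*---
--**---
-------
-------
step 4: -------
-------
-------
--*>---
--**---
-------
-------
step 5: -------
-------
---^---
--*----
--**---
-------
-------
step 6: -------
-------
---*>--
--*----
--**---
-------
-------
step 7: -------
-------
---**--
--*-v--
--**---
-------
-------
step 8: -------
-------
---**--
--*<*--
--**---
-------
-------
step 9: -------
-------
---^*--
--***--
--**---
-------
-------
step 10: -------
-------
--<-*--
--***--
--**---
-------
-------
step 11: -------
--^----
--*-*--
--***--
--**---
-------
-------
step 12: -------
--*>---
--*-*--
--***--
--**---
-------
-------
step 13: -------
--**---
--*v*--
--***--
--**---
-------
-------
step 14: -------
--**---
--<**--
--***--
--**---
-------
-------
step 15: -------
--**---
---**--
--v**--
--**---
-------
-------
step 16: -------
--**---
---**--
--->*--
--**---
-------
-------
step 17: -------
--**---
---^*--
----*--
--**---
-------
-------
step 18: -------
--**---
--<-*--
----*--
--**---
-------
-------
step 19: -------
--^*---
--*-*--
----*--
--**---
-------
-------
step 20: -------
-<-*---
--*-*--
----*--
--**---
-------
-------
step 21: -^-----
-*-*---
--*-*--
----*--
--**---
-------
-------
step 22: -*>----
-*-*---
--*-*--
----*--
--**---
-------
-------
step 23: -**----
-*v*---
--*-*--
----*--
--**---
-------
-------
step 24: -**----
-<**---
--*-*--
----*--
--**---
-------
-------
step 25: -**----
--**---
-v*-*--
----*--
--**---
-------
-------
step 26: -**----
--**---
<**-*--
----*--
--**---
-------
-------
step 27: -**----
^-**---
***-*--
----*--
--**---
-------
-------
step 28: -**----
*>**---
***-*--
----*--
--**---
-------
-------
step 29: -**----
****---
*v*-*--
----*--
--**---
-------
-------
step 30: -**----
****---
*->-*--
----*--
--**---
-------
-------
step 31: -**----
**^*---
*---*--
----*--
--**---
-------
-------
step 32: -**----
*<-*---
*---*--
----*--
--**---
-------
-------
step 33: -**----
*--*---
*v--*--
----*--
--**---
-------
-------
step 34: -**----
*--*---
<*--*--
----*--
--**---
-------
-------
step 35: -**----
*--*---
-*--*--
v---*--
--**---
-------
-------
step 36: -**----
*--*---
-*--*--
*---*-<
--**---
-------
-------
step 37: -**----
*--*---
-*--*-^
*---*-*
--**---
-------
-------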